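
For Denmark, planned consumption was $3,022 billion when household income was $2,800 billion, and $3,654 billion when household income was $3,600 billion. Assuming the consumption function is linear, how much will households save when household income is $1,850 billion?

S = -421.5

MPC = (3654 − 3022)/(3600 − 2800) = 632/800 = 0.79
a = 3022 − 0.79(2800) = 3022 − 2212 = 810
C = 810 + 0.79(1850) = 2271.5
S = 1850 − 2271.5 = -421.5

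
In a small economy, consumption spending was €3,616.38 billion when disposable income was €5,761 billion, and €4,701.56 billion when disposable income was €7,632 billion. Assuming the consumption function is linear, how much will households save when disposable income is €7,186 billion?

MPC = (4701.56 − 3616.38)/(7632 − 5761) = 1085.18/1871 = 0.58
a = 3616.38 − 0.58(5761) = 3616.38 − 3341.38 = 275
C = 275 + 0.58(7186) = 4442.88
S = 7186 − 4442.88 = 2743.12

S = 2743.12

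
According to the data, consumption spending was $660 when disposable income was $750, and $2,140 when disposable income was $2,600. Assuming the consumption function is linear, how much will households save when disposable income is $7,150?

S = 1370

MPC = (2140 − 660)/(2600 − 750) = 1480/1850 = 0.8
a = 660 − 0.8(750) = 660 − 600 = 60
C = 60 + 0.8(7150) = 5780
S = 7150 − 5780 = 1370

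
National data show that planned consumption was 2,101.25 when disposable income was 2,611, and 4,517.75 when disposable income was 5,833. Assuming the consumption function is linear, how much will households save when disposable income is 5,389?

MPC = (4517.75 − 2101.25)/(5833 − 2611) = 2416.5/3222 = 0.75
a = 2101.25 − 0.75(2611) = 2101.25 − 1958.25 = 143
C = 143 + 0.75(5389) = 4184.75
S = 5389 − 4184.75 = 1204.25

S = 1204.25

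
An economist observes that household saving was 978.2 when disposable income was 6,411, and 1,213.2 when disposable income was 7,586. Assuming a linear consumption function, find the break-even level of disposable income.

Y = 1520

MPS = ΔS/ΔY = (1213.2 − 978.2)/(7586 − 6411) = 235/1175 = 0.2
MPC = 1 − MPS = 0.8
From S(6411) = 978.2: −a + 0.2(6411) = 978.2, so a = 1282.2 − 978.2 = 304
Break-even (S = 0): Y = a/MPS = 304/0.2 = 1520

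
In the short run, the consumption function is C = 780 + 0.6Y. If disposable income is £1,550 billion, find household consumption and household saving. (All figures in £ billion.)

C = 780 + 0.6(1550) = 780 + 930 = 1710
S = Y − C = 1550 − 1710 = -160

C = 1710; S = -160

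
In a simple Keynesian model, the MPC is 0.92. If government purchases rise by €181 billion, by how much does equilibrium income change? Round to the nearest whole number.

The multiplier is 1/(1 − MPC) = 1/0.08.
ΔY = 181/0.08 = 2262.50 ≈ 2263

ΔY ≈ 2263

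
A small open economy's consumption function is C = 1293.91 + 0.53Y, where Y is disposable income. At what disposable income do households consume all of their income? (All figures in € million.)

At break-even, C = Y: 1293.91 + 0.53Y = Y
0.47Y = 1293.91, so Y = 1293.91/0.47 = 2753

Y = 2753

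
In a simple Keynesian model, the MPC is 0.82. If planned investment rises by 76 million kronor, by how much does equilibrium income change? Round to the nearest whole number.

The multiplier is 1/(1 − MPC) = 1/0.18.
ΔY = 76/0.18 = 422.22 ≈ 422

ΔY ≈ 422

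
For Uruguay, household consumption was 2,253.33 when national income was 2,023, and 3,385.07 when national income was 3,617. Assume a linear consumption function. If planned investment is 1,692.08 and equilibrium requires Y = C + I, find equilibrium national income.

Y = 8652

MPC = (3385.07 − 2253.33)/(3617 − 2023) = 1131.74/1594 = 0.71
a = 2253.33 − 0.71(2023) = 817
Equilibrium: Y = 817 + 0.71Y + 1692.08
0.29Y = 2509.08, so Y = 2509.08/0.29 = 8652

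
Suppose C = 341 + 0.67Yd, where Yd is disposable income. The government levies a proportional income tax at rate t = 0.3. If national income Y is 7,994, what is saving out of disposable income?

S = 1505.614

Yd = (1 − 0.3)(7994) = 0.7(7994) = 5595.8
C = 341 + 0.67(5595.8) = 341 + 3749.186 = 4090.186
S = Yd − C = 5595.8 − 4090.186 = 1505.614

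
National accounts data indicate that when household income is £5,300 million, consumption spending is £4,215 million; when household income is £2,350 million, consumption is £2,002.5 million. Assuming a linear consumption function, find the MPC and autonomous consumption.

MPC = ΔC/ΔY = (4215 − 2002.5)/(5300 − 2350) = 2212.5/2950 = 0.75
a = C − MPC·Y = 2002.5 − 0.75(2350) = 2002.5 − 1762.5 = 240

MPC = 0.75; a = 240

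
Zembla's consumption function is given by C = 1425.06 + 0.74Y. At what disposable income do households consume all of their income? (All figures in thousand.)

Y = 5481

At break-even, C = Y: 1425.06 + 0.74Y = Y
0.26Y = 1425.06, so Y = 1425.06/0.26 = 5481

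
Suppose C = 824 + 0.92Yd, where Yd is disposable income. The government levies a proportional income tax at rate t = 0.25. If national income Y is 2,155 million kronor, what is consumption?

Yd = (1 − 0.25)(2155) = 0.75(2155) = 1616.25
C = 824 + 0.92(1616.25) = 824 + 1486.95 = 2310.95

C = 2310.95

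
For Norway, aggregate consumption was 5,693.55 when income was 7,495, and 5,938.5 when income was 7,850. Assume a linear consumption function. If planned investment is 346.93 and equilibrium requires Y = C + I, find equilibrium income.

MPC = (5938.5 − 5693.55)/(7850 − 7495) = 244.95/355 = 0.69
a = 5693.55 − 0.69(7495) = 522
Equilibrium: Y = 522 + 0.69Y + 346.93
0.31Y = 868.93, so Y = 868.93/0.31 = 2803

Y = 2803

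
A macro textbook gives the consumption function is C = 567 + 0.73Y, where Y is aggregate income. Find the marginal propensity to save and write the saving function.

MPS = 1 − MPC = 1 − 0.73 = 0.27
S = Y − C = -567 + 0.27Y

MPS = 0.27; S = -567 + 0.27Y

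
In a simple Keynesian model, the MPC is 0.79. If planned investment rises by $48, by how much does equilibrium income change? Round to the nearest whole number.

The multiplier is 1/(1 − MPC) = 1/0.21.
ΔY = 48/0.21 = 228.57 ≈ 229

ΔY ≈ 229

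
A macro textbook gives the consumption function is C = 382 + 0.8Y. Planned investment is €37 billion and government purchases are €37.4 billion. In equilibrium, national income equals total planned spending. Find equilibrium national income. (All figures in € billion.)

Y = 2282

Y = C + I + G = 382 + 0.8Y + 37 + 37.4
Y − 0.8Y = 456.4
0.2Y = 456.4, so Y = 456.4/0.2 = 2282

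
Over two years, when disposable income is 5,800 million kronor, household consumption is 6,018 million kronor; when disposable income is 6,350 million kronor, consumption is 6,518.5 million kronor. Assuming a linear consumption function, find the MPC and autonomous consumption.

MPC = ΔC/ΔY = (6518.5 − 6018)/(6350 − 5800) = 500.5/550 = 0.91
a = C − MPC·Y = 6018 − 0.91(5800) = 6018 − 5278 = 740

MPC = 0.91; a = 740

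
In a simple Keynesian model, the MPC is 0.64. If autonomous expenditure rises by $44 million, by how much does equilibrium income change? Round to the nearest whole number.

ΔY ≈ 122

The multiplier is 1/(1 − MPC) = 1/0.36.
ΔY = 44/0.36 = 122.22 ≈ 122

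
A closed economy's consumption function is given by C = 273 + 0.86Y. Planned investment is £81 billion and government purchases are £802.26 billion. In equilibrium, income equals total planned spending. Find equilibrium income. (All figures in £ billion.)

Y = C + I + G = 273 + 0.86Y + 81 + 802.26
Y − 0.86Y = 1156.26
0.14Y = 1156.26, so Y = 1156.26/0.14 = 8259

Y = 8259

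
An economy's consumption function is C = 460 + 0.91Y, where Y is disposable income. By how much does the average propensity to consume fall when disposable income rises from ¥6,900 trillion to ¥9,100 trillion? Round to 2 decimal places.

At Y = 6900: C = 460 + 0.91(6900) = 6739, APC = 6739/6900 = 0.977
At Y = 9100: C = 8741, APC = 8741/9100 = 0.961
Fall in APC = 0.977 − 0.961 = 0.016 ≈ 0.02

ΔAPC = 0.02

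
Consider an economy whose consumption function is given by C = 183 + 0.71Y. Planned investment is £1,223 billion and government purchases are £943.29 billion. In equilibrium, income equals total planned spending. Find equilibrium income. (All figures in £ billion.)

Y = 8101

Y = C + I + G = 183 + 0.71Y + 1223 + 943.29
Y − 0.71Y = 2349.29
0.29Y = 2349.29, so Y = 2349.29/0.29 = 8101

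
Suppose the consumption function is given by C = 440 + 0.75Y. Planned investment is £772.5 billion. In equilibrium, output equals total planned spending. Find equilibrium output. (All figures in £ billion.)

Y = C + I = 440 + 0.75Y + 772.5
Y − 0.75Y = 1212.5
0.25Y = 1212.5, so Y = 1212.5/0.25 = 4850

Y = 4850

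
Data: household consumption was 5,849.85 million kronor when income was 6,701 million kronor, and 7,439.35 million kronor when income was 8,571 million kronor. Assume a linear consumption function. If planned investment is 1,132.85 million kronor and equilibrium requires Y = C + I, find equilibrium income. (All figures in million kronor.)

MPC = (7439.35 − 5849.85)/(8571 − 6701) = 1589.5/1870 = 0.85
a = 5849.85 − 0.85(6701) = 154
Equilibrium: Y = 154 + 0.85Y + 1132.85
0.15Y = 1286.85, so Y = 1286.85/0.15 = 8579

Y = 8579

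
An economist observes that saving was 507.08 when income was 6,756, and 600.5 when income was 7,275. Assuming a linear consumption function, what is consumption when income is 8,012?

MPS = ΔS/ΔY = (600.5 − 507.08)/(7275 − 6756) = 93.42/519 = 0.18
MPC = 1 − MPS = 0.82
Autonomous saving = 507.08 − 0.18(6756) = -709, so a = 709
C = 709 + 0.82(8012) = 709 + 6569.84 = 7278.84

C = 7278.84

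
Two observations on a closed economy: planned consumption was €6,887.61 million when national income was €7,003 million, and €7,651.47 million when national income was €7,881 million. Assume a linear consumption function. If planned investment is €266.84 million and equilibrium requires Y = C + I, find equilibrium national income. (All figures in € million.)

Y = 8168

MPC = (7651.47 − 6887.61)/(7881 − 7003) = 763.86/878 = 0.87
a = 6887.61 − 0.87(7003) = 795
Equilibrium: Y = 795 + 0.87Y + 266.84
0.13Y = 1061.84, so Y = 1061.84/0.13 = 8168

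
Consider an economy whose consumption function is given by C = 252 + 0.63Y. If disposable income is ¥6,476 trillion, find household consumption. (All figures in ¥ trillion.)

C = 252 + 0.63(6476) = 252 + 4079.88 = 4331.88

C = 4331.88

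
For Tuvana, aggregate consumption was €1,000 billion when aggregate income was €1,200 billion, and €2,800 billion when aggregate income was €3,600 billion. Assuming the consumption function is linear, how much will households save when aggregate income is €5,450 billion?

MPC = (2800 − 1000)/(3600 − 1200) = 1800/2400 = 0.75
a = 1000 − 0.75(1200) = 1000 − 900 = 100
C = 100 + 0.75(5450) = 4187.5
S = 5450 − 4187.5 = 1262.5

S = 1262.5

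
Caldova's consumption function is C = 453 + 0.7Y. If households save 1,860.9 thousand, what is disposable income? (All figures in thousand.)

Y = 7713

S = Y − C = -453 + 0.3Y
-453 + 0.3Y = 1860.9, so 0.3Y = 2313.9 and Y = 7713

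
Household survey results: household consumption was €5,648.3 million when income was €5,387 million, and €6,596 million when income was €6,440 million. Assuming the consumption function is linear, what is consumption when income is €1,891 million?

C = 2501.9

MPC = (6596 − 5648.3)/(6440 − 5387) = 947.7/1053 = 0.9
a = 5648.3 − 0.9(5387) = 5648.3 − 4848.3 = 800
C = 800 + 0.9(1891) = 800 + 1701.9 = 2501.9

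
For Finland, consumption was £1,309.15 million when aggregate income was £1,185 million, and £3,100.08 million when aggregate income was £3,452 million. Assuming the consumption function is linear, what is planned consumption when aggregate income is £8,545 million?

C = 7123.55

MPC = (3100.08 − 1309.15)/(3452 − 1185) = 1790.93/2267 = 0.79
a = 1309.15 − 0.79(1185) = 1309.15 − 936.15 = 373
C = 373 + 0.79(8545) = 373 + 6750.55 = 7123.55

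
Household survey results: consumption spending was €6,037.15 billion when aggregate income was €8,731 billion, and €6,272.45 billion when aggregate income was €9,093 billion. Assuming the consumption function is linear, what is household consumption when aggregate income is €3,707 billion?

C = 2771.55

MPC = (6272.45 − 6037.15)/(9093 − 8731) = 235.3/362 = 0.65
a = 6037.15 − 0.65(8731) = 6037.15 − 5675.15 = 362
C = 362 + 0.65(3707) = 362 + 2409.55 = 2771.55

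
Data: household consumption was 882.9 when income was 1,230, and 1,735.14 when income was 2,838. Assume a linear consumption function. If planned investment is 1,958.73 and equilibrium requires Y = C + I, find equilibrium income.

MPC = (1735.14 − 882.9)/(2838 − 1230) = 852.24/1608 = 0.53
a = 882.9 − 0.53(1230) = 231
Equilibrium: Y = 231 + 0.53Y + 1958.73
0.47Y = 2189.73, so Y = 2189.73/0.47 = 4659

Y = 4659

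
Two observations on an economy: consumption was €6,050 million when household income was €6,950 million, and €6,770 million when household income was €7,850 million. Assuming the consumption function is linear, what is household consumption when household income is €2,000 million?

C = 2090

MPC = (6770 − 6050)/(7850 − 6950) = 720/900 = 0.8
a = 6050 − 0.8(6950) = 6050 − 5560 = 490
C = 490 + 0.8(2000) = 490 + 1600 = 2090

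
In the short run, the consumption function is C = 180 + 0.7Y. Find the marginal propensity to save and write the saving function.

MPS = 0.3; S = -180 + 0.3Y

MPS = 1 − MPC = 1 − 0.7 = 0.3
S = Y − C = -180 + 0.3Y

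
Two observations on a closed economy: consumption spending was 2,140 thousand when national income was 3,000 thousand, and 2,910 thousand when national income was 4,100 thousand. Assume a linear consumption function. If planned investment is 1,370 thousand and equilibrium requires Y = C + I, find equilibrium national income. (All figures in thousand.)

Y = 4700

MPC = (2910 − 2140)/(4100 − 3000) = 770/1100 = 0.7
a = 2140 − 0.7(3000) = 40
Equilibrium: Y = 40 + 0.7Y + 1370
0.3Y = 1410, so Y = 1410/0.3 = 4700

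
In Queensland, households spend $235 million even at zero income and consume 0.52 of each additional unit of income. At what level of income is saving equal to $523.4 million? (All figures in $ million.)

S = Y − C = -235 + 0.48Y
-235 + 0.48Y = 523.4, so 0.48Y = 758.4 and Y = 1580

Y = 1580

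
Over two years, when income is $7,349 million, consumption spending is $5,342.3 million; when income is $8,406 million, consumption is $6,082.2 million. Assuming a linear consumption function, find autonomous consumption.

a = 198

MPC = ΔC/ΔY = (6082.2 − 5342.3)/(8406 − 7349) = 739.9/1057 = 0.7
a = C − MPC·Y = 5342.3 − 0.7(7349) = 5342.3 − 5144.3 = 198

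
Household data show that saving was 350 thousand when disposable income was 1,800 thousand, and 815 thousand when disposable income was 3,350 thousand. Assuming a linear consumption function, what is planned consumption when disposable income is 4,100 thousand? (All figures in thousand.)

MPS = ΔS/ΔY = (815 − 350)/(3350 − 1800) = 465/1550 = 0.3
MPC = 1 − MPS = 0.7
Autonomous saving = 350 − 0.3(1800) = -190, so a = 190
C = 190 + 0.7(4100) = 190 + 2870 = 3060

C = 3060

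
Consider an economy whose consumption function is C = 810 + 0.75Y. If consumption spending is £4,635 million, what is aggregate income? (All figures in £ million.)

Y = 5100

810 + 0.75Y = 4635
0.75Y = 3825, so Y = 3825/0.75 = 5100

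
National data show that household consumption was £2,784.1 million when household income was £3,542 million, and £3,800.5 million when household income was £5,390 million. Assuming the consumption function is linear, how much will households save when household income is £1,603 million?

MPC = (3800.5 − 2784.1)/(5390 − 3542) = 1016.4/1848 = 0.55
a = 2784.1 − 0.55(3542) = 2784.1 − 1948.1 = 836
C = 836 + 0.55(1603) = 1717.65
S = 1603 − 1717.65 = -114.65

S = -114.65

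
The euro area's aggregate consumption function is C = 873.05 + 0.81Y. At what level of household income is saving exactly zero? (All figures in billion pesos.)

Y = 4595

At break-even, C = Y: 873.05 + 0.81Y = Y
0.19Y = 873.05, so Y = 873.05/0.19 = 4595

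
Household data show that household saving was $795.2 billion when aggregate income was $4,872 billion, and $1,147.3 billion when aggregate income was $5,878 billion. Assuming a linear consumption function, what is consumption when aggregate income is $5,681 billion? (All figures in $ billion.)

MPS = ΔS/ΔY = (1147.3 − 795.2)/(5878 − 4872) = 352.1/1006 = 0.35
MPC = 1 − MPS = 0.65
Autonomous saving = 795.2 − 0.35(4872) = -910, so a = 910
C = 910 + 0.65(5681) = 910 + 3692.65 = 4602.65

C = 4602.65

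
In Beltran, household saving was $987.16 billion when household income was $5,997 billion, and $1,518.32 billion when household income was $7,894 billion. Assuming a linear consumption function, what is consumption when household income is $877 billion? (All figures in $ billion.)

C = 1323.44

MPS = ΔS/ΔY = (1518.32 − 987.16)/(7894 − 5997) = 531.16/1897 = 0.28
MPC = 1 − MPS = 0.72
Autonomous saving = 987.16 − 0.28(5997) = -692, so a = 692
C = 692 + 0.72(877) = 692 + 631.44 = 1323.44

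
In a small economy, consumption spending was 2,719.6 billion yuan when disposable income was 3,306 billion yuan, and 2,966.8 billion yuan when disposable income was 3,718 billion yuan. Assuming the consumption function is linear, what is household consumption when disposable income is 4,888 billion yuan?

MPC = (2966.8 − 2719.6)/(3718 − 3306) = 247.2/412 = 0.6
a = 2719.6 − 0.6(3306) = 2719.6 − 1983.6 = 736
C = 736 + 0.6(4888) = 736 + 2932.8 = 3668.8

C = 3668.8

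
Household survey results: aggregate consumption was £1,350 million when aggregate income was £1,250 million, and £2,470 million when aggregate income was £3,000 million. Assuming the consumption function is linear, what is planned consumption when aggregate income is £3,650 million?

MPC = (2470 − 1350)/(3000 − 1250) = 1120/1750 = 0.64
a = 1350 − 0.64(1250) = 1350 − 800 = 550
C = 550 + 0.64(3650) = 550 + 2336 = 2886

C = 2886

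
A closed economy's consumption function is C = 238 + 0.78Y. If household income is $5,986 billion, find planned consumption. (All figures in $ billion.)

C = 238 + 0.78(5986) = 238 + 4669.08 = 4907.08

C = 4907.08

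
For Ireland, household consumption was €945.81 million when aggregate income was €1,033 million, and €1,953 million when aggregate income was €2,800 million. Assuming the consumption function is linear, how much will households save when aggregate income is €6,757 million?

S = 2548.51

MPC = (1953 − 945.81)/(2800 − 1033) = 1007.19/1767 = 0.57
a = 945.81 − 0.57(1033) = 945.81 − 588.81 = 357
C = 357 + 0.57(6757) = 4208.49
S = 6757 − 4208.49 = 2548.51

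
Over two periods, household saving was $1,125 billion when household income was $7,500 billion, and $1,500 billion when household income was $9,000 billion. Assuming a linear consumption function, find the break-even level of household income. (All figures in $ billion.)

MPS = ΔS/ΔY = (1500 − 1125)/(9000 − 7500) = 375/1500 = 0.25
MPC = 1 − MPS = 0.75
From S(7500) = 1125: −a + 0.25(7500) = 1125, so a = 1875 − 1125 = 750
Break-even (S = 0): Y = a/MPS = 750/0.25 = 3000

Y = 3000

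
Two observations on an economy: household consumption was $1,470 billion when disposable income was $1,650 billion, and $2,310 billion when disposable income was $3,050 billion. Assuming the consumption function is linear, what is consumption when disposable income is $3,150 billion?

MPC = (2310 − 1470)/(3050 − 1650) = 840/1400 = 0.6
a = 1470 − 0.6(1650) = 1470 − 990 = 480
C = 480 + 0.6(3150) = 480 + 1890 = 2370

C = 2370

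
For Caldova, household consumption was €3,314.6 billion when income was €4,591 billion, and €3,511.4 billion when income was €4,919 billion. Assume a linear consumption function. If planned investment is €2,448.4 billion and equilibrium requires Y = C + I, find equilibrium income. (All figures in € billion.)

MPC = (3511.4 − 3314.6)/(4919 − 4591) = 196.8/328 = 0.6
a = 3314.6 − 0.6(4591) = 560
Equilibrium: Y = 560 + 0.6Y + 2448.4
0.4Y = 3008.4, so Y = 3008.4/0.4 = 7521

Y = 7521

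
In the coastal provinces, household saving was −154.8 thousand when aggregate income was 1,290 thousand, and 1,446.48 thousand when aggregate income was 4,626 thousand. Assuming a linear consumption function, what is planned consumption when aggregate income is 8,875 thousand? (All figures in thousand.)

MPS = ΔS/ΔY = (1446.48 − (-154.8))/(4626 − 1290) = 1601.28/3336 = 0.48
MPC = 1 − MPS = 0.52
Autonomous saving = -154.8 − 0.48(1290) = -774, so a = 774
C = 774 + 0.52(8875) = 774 + 4615 = 5389

C = 5389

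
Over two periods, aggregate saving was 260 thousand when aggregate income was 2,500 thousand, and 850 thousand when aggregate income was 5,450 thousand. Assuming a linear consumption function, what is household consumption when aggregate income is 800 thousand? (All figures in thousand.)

C = 880

MPS = ΔS/ΔY = (850 − 260)/(5450 − 2500) = 590/2950 = 0.2
MPC = 1 − MPS = 0.8
Autonomous saving = 260 − 0.2(2500) = -240, so a = 240
C = 240 + 0.8(800) = 240 + 640 = 880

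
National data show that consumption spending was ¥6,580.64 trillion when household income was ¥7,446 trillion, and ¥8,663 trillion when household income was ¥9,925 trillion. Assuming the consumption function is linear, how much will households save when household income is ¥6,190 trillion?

S = 664.4

MPC = (8663 − 6580.64)/(9925 − 7446) = 2082.36/2479 = 0.84
a = 6580.64 − 0.84(7446) = 6580.64 − 6254.64 = 326
C = 326 + 0.84(6190) = 5525.6
S = 6190 − 5525.6 = 664.4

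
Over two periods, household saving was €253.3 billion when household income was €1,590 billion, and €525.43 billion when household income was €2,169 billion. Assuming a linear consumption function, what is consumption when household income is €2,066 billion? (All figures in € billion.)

C = 1588.98

MPS = ΔS/ΔY = (525.43 − 253.3)/(2169 − 1590) = 272.13/579 = 0.47
MPC = 1 − MPS = 0.53
Autonomous saving = 253.3 − 0.47(1590) = -494, so a = 494
C = 494 + 0.53(2066) = 494 + 1094.98 = 1588.98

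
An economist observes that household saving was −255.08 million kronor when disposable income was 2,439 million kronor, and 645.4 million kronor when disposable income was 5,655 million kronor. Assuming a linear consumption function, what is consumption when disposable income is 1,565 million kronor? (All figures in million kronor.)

C = 2064.8

MPS = ΔS/ΔY = (645.4 − (-255.08))/(5655 − 2439) = 900.48/3216 = 0.28
MPC = 1 − MPS = 0.72
Autonomous saving = -255.08 − 0.28(2439) = -938, so a = 938
C = 938 + 0.72(1565) = 938 + 1126.8 = 2064.8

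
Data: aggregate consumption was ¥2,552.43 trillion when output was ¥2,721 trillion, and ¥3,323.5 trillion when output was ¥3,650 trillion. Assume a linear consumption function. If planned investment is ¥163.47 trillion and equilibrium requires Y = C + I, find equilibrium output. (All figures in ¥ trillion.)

Y = 2691

MPC = (3323.5 − 2552.43)/(3650 − 2721) = 771.07/929 = 0.83
a = 2552.43 − 0.83(2721) = 294
Equilibrium: Y = 294 + 0.83Y + 163.47
0.17Y = 457.47, so Y = 457.47/0.17 = 2691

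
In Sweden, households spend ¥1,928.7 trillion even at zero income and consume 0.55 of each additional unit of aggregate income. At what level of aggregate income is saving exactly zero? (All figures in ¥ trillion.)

At break-even, C = Y: 1928.7 + 0.55Y = Y
0.45Y = 1928.7, so Y = 1928.7/0.45 = 4286

Y = 4286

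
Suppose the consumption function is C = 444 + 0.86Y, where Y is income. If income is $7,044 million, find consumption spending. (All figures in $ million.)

C = 6501.84

C = 444 + 0.86(7044) = 444 + 6057.84 = 6501.84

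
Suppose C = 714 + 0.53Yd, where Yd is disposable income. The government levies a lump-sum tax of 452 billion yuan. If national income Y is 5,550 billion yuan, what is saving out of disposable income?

S = 1682.06

Yd = Y − T = 5550 − 452 = 5098
C = 714 + 0.53(5098) = 714 + 2701.94 = 3415.94
S = Yd − C = 5098 − 3415.94 = 1682.06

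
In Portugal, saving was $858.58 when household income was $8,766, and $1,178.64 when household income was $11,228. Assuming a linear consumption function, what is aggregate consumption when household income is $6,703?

MPS = ΔS/ΔY = (1178.64 − 858.58)/(11228 − 8766) = 320.06/2462 = 0.13
MPC = 1 − MPS = 0.87
Autonomous saving = 858.58 − 0.13(8766) = -281, so a = 281
C = 281 + 0.87(6703) = 281 + 5831.61 = 6112.61

C = 6112.61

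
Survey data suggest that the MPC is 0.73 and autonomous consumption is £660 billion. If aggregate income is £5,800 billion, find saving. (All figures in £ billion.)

C = 660 + 0.73(5800) = 660 + 4234 = 4894
S = Y − C = 5800 − 4894 = 906

S = 906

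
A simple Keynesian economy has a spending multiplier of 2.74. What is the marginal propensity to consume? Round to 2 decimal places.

MPC = 0.64

k = 1/(1 − MPC), so 1 − MPC = 1/k = 1/2.74 = 0.3650
MPC = 1 − 0.3650 = 0.64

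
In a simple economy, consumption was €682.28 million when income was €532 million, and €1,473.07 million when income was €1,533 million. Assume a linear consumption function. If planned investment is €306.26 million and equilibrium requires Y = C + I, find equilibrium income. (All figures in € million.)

MPC = (1473.07 − 682.28)/(1533 − 532) = 790.79/1001 = 0.79
a = 682.28 − 0.79(532) = 262
Equilibrium: Y = 262 + 0.79Y + 306.26
0.21Y = 568.26, so Y = 568.26/0.21 = 2706

Y = 2706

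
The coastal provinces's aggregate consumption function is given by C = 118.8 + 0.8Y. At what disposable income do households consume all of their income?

Y = 594

At break-even, C = Y: 118.8 + 0.8Y = Y
0.2Y = 118.8, so Y = 118.8/0.2 = 594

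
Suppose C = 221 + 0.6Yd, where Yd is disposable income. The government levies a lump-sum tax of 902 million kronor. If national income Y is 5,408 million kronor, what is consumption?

Yd = Y − T = 5408 − 902 = 4506
C = 221 + 0.6(4506) = 221 + 2703.6 = 2924.6

C = 2924.6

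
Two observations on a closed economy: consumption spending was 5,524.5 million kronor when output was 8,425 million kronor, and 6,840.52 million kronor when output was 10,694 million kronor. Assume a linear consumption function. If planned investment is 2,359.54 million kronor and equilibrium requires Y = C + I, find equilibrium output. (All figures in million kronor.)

MPC = (6840.52 − 5524.5)/(10694 − 8425) = 1316.02/2269 = 0.58
a = 5524.5 − 0.58(8425) = 638
Equilibrium: Y = 638 + 0.58Y + 2359.54
0.42Y = 2997.54, so Y = 2997.54/0.42 = 7137

Y = 7137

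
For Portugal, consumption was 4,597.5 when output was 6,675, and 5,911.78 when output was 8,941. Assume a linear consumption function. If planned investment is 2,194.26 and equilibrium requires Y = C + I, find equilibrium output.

Y = 6953

MPC = (5911.78 − 4597.5)/(8941 − 6675) = 1314.28/2266 = 0.58
a = 4597.5 − 0.58(6675) = 726
Equilibrium: Y = 726 + 0.58Y + 2194.26
0.42Y = 2920.26, so Y = 2920.26/0.42 = 6953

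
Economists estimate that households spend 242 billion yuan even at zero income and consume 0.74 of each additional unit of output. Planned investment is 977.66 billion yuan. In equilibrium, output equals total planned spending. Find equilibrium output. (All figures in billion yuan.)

Y = 4691

Y = C + I = 242 + 0.74Y + 977.66
Y − 0.74Y = 1219.66
0.26Y = 1219.66, so Y = 1219.66/0.26 = 4691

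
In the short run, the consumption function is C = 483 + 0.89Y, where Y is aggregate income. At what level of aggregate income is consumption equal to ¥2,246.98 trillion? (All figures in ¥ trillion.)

Y = 1982

483 + 0.89Y = 2246.98
0.89Y = 1763.98, so Y = 1763.98/0.89 = 1982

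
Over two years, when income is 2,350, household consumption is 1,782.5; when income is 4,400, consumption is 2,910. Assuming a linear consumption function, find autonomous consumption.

MPC = ΔC/ΔY = (2910 − 1782.5)/(4400 − 2350) = 1127.5/2050 = 0.55
a = C − MPC·Y = 1782.5 − 0.55(2350) = 1782.5 − 1292.5 = 490

a = 490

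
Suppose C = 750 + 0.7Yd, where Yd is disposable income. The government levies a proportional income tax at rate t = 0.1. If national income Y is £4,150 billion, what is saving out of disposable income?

S = 370.5

Yd = (1 − 0.1)(4150) = 0.9(4150) = 3735
C = 750 + 0.7(3735) = 750 + 2614.5 = 3364.5
S = Yd − C = 3735 − 3364.5 = 370.5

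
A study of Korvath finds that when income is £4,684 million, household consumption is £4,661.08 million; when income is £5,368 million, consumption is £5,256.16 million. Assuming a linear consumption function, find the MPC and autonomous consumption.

MPC = ΔC/ΔY = (5256.16 − 4661.08)/(5368 − 4684) = 595.08/684 = 0.87
a = C − MPC·Y = 4661.08 − 0.87(4684) = 4661.08 − 4075.08 = 586

MPC = 0.87; a = 586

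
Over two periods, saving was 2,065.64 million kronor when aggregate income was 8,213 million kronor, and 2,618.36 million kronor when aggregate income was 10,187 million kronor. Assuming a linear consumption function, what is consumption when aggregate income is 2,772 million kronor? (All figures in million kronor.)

C = 2229.84

MPS = ΔS/ΔY = (2618.36 − 2065.64)/(10187 − 8213) = 552.72/1974 = 0.28
MPC = 1 − MPS = 0.72
Autonomous saving = 2065.64 − 0.28(8213) = -234, so a = 234
C = 234 + 0.72(2772) = 234 + 1995.84 = 2229.84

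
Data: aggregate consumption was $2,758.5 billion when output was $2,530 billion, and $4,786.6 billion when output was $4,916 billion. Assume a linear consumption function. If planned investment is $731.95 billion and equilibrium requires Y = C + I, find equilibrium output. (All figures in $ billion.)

MPC = (4786.6 − 2758.5)/(4916 − 2530) = 2028.1/2386 = 0.85
a = 2758.5 − 0.85(2530) = 608
Equilibrium: Y = 608 + 0.85Y + 731.95
0.15Y = 1339.95, so Y = 1339.95/0.15 = 8933

Y = 8933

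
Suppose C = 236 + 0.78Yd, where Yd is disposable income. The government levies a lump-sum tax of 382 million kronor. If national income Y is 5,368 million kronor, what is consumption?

C = 4125.08

Yd = Y − T = 5368 − 382 = 4986
C = 236 + 0.78(4986) = 236 + 3889.08 = 4125.08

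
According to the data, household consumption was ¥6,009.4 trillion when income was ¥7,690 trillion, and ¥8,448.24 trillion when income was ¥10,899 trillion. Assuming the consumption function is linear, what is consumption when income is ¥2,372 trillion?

C = 1967.72

MPC = (8448.24 − 6009.4)/(10899 − 7690) = 2438.84/3209 = 0.76
a = 6009.4 − 0.76(7690) = 6009.4 − 5844.4 = 165
C = 165 + 0.76(2372) = 165 + 1802.72 = 1967.72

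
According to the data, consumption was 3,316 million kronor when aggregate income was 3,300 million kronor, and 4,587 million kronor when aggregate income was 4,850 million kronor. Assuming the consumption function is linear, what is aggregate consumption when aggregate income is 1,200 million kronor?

MPC = (4587 − 3316)/(4850 − 3300) = 1271/1550 = 0.82
a = 3316 − 0.82(3300) = 3316 − 2706 = 610
C = 610 + 0.82(1200) = 610 + 984 = 1594

C = 1594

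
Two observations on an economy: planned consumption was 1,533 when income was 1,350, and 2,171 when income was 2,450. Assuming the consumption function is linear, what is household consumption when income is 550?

MPC = (2171 − 1533)/(2450 − 1350) = 638/1100 = 0.58
a = 1533 − 0.58(1350) = 1533 − 783 = 750
C = 750 + 0.58(550) = 750 + 319 = 1069

C = 1069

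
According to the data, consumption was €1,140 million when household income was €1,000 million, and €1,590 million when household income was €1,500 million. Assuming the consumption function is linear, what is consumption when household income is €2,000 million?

MPC = (1590 − 1140)/(1500 − 1000) = 450/500 = 0.9
a = 1140 − 0.9(1000) = 1140 − 900 = 240
C = 240 + 0.9(2000) = 240 + 1800 = 2040

C = 2040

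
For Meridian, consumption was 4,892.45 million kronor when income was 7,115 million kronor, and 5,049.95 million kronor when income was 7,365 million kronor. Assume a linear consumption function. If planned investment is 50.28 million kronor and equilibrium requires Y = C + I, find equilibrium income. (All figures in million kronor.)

Y = 1244

MPC = (5049.95 − 4892.45)/(7365 − 7115) = 157.5/250 = 0.63
a = 4892.45 − 0.63(7115) = 410
Equilibrium: Y = 410 + 0.63Y + 50.28
0.37Y = 460.28, so Y = 460.28/0.37 = 1244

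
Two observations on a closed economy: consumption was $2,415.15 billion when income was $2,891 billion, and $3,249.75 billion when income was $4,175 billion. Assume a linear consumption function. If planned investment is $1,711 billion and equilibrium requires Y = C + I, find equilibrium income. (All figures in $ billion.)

MPC = (3249.75 − 2415.15)/(4175 − 2891) = 834.6/1284 = 0.65
a = 2415.15 − 0.65(2891) = 536
Equilibrium: Y = 536 + 0.65Y + 1711
0.35Y = 2247, so Y = 2247/0.35 = 6420

Y = 6420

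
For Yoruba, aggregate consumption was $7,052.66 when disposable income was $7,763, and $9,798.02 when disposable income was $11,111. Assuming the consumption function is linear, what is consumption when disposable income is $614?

C = 1190.48

MPC = (9798.02 − 7052.66)/(11111 − 7763) = 2745.36/3348 = 0.82
a = 7052.66 − 0.82(7763) = 7052.66 − 6365.66 = 687
C = 687 + 0.82(614) = 687 + 503.48 = 1190.48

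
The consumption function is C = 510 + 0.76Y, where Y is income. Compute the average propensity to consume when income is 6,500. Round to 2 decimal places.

C = 510 + 0.76(6500) = 5450
APC = C/Y = 5450/6500 = 0.84

APC = 0.84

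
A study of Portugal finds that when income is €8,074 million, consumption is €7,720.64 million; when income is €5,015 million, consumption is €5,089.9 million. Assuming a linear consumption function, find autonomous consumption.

a = 777

MPC = ΔC/ΔY = (7720.64 − 5089.9)/(8074 − 5015) = 2630.74/3059 = 0.86
a = C − MPC·Y = 5089.9 − 0.86(5015) = 5089.9 − 4312.9 = 777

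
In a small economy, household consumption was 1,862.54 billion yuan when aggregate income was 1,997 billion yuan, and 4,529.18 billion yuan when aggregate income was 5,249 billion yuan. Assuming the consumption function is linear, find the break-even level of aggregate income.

Y = 1250

MPC = (4529.18 − 1862.54)/(5249 − 1997) = 2666.64/3252 = 0.82
a = 1862.54 − 0.82(1997) = 1862.54 − 1637.54 = 225
Break-even: Y = a/(1−MPC) = 225/0.18 = 1250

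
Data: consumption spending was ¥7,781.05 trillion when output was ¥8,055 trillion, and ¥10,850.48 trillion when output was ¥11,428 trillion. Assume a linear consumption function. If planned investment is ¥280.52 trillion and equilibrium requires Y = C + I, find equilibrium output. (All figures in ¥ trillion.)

MPC = (10850.48 − 7781.05)/(11428 − 8055) = 3069.43/3373 = 0.91
a = 7781.05 − 0.91(8055) = 451
Equilibrium: Y = 451 + 0.91Y + 280.52
0.09Y = 731.52, so Y = 731.52/0.09 = 8128

Y = 8128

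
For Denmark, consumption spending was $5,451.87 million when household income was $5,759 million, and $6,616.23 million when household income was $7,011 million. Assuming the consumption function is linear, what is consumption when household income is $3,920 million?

MPC = (6616.23 − 5451.87)/(7011 − 5759) = 1164.36/1252 = 0.93
a = 5451.87 − 0.93(5759) = 5451.87 − 5355.87 = 96
C = 96 + 0.93(3920) = 96 + 3645.6 = 3741.6

C = 3741.6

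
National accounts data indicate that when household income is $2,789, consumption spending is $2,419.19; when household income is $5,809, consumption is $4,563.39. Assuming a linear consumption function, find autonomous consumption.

MPC = ΔC/ΔY = (4563.39 − 2419.19)/(5809 − 2789) = 2144.2/3020 = 0.71
a = C − MPC·Y = 2419.19 − 0.71(2789) = 2419.19 − 1980.19 = 439

a = 439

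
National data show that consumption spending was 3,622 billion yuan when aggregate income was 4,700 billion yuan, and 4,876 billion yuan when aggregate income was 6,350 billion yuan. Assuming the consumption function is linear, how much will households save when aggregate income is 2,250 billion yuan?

S = 490

MPC = (4876 − 3622)/(6350 − 4700) = 1254/1650 = 0.76
a = 3622 − 0.76(4700) = 3622 − 3572 = 50
C = 50 + 0.76(2250) = 1760
S = 2250 − 1760 = 490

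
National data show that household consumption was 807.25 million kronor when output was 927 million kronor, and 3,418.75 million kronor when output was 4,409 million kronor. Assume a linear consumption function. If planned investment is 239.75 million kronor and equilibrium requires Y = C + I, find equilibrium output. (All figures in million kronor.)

Y = 1407

MPC = (3418.75 − 807.25)/(4409 − 927) = 2611.5/3482 = 0.75
a = 807.25 − 0.75(927) = 112
Equilibrium: Y = 112 + 0.75Y + 239.75
0.25Y = 351.75, so Y = 351.75/0.25 = 1407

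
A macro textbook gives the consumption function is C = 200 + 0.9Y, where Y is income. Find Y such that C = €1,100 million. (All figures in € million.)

200 + 0.9Y = 1100
0.9Y = 900, so Y = 900/0.9 = 1000

Y = 1000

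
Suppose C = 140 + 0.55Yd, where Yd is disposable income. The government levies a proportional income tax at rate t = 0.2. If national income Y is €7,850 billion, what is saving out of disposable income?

Yd = (1 − 0.2)(7850) = 0.8(7850) = 6280
C = 140 + 0.55(6280) = 140 + 3454 = 3594
S = Yd − C = 6280 − 3594 = 2686

S = 2686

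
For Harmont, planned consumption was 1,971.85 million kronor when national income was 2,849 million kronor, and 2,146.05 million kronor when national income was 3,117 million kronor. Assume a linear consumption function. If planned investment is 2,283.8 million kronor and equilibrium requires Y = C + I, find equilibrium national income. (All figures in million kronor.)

Y = 6868

MPC = (2146.05 − 1971.85)/(3117 − 2849) = 174.2/268 = 0.65
a = 1971.85 − 0.65(2849) = 120
Equilibrium: Y = 120 + 0.65Y + 2283.8
0.35Y = 2403.8, so Y = 2403.8/0.35 = 6868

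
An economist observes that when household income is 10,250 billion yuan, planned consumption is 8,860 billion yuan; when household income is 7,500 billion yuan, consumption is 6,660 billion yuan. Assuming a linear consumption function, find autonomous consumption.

MPC = ΔC/ΔY = (8860 − 6660)/(10250 − 7500) = 2200/2750 = 0.8
a = C − MPC·Y = 6660 − 0.8(7500) = 6660 − 6000 = 660

a = 660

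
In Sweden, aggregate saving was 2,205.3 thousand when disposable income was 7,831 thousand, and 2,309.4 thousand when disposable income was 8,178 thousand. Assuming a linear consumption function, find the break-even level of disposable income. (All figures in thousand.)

Y = 480

MPS = ΔS/ΔY = (2309.4 − 2205.3)/(8178 − 7831) = 104.1/347 = 0.3
MPC = 1 − MPS = 0.7
From S(7831) = 2205.3: −a + 0.3(7831) = 2205.3, so a = 2349.3 − 2205.3 = 144
Break-even (S = 0): Y = a/MPS = 144/0.3 = 480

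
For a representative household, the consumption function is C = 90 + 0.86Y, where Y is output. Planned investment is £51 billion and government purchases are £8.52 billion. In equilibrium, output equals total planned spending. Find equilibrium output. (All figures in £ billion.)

Y = 1068

Y = C + I + G = 90 + 0.86Y + 51 + 8.52
Y − 0.86Y = 149.52
0.14Y = 149.52, so Y = 149.52/0.14 = 1068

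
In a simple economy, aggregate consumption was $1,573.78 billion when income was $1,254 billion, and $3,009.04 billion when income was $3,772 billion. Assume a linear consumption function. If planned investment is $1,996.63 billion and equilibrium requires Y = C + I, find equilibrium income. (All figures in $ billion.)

MPC = (3009.04 − 1573.78)/(3772 − 1254) = 1435.26/2518 = 0.57
a = 1573.78 − 0.57(1254) = 859
Equilibrium: Y = 859 + 0.57Y + 1996.63
0.43Y = 2855.63, so Y = 2855.63/0.43 = 6641

Y = 6641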